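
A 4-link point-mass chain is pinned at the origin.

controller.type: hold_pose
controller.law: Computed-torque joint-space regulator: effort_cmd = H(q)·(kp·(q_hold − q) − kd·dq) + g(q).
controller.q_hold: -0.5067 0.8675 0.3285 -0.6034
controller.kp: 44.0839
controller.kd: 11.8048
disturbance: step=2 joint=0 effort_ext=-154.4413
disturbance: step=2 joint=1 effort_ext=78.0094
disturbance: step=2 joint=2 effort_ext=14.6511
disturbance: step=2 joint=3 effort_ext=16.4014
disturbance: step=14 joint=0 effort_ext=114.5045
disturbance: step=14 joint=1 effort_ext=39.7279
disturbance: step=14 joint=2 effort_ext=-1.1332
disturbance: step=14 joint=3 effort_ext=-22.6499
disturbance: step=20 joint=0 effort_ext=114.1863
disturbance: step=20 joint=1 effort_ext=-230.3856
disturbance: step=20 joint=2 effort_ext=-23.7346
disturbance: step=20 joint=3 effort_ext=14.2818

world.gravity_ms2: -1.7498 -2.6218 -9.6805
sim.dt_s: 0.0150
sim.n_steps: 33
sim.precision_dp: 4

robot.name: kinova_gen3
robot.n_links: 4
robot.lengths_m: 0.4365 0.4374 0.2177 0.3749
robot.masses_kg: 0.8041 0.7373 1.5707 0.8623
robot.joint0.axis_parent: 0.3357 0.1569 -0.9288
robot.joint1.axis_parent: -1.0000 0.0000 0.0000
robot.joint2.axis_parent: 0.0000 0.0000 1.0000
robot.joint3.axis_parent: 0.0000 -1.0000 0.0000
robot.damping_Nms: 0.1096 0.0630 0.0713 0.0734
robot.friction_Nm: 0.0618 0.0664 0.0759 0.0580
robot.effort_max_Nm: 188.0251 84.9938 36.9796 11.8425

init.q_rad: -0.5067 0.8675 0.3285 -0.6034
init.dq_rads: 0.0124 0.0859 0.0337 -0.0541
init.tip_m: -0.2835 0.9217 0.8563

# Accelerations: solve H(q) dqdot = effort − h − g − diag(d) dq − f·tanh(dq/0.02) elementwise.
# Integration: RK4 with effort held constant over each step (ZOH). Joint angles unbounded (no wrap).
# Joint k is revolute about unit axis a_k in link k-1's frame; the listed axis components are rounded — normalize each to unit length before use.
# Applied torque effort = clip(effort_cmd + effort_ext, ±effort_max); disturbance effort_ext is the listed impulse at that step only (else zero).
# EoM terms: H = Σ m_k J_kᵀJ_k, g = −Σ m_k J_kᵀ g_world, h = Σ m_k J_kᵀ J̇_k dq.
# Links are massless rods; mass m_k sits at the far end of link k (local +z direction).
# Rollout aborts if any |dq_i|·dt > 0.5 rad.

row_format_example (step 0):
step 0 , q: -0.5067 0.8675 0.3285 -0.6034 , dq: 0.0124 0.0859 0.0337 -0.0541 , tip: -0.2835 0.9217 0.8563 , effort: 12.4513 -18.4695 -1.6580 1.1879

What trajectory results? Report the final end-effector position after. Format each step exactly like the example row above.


step 1 , q: -0.5065 0.8687 0.3287 -0.6041 , dq: 0.0105 0.0728 0.0087 -0.0348 , tip: -0.2833 0.9222 0.8551 , effort: 12.4064 -18.2637 -1.6346 1.1515
step 2 , q: -0.5064 0.8697 0.3287 -0.6045 , dq: 0.0094 0.0595 0.0062 -0.0197 , tip: -0.2832 0.9226 0.8542 , effort: -142.0765 59.9311 13.0336 11.8425
step 3 , q: -0.5162 0.8692 0.3397 -0.6141 , dq: -1.3168 -0.1105 1.3832 -1.2485 , tip: -0.2908 0.9234 0.8474 , effort: 40.5067 -32.2370 -4.3145 -0.8020
step 4 , q: -0.5341 0.8679 0.3573 -0.6307 , dq: -1.0650 -0.0651 0.9944 -0.9726 , tip: -0.3048 0.9243 0.8359 , effort: 37.0254 -30.5200 -4.0740 -0.4649
step 5 , q: -0.5484 0.8672 0.3699 -0.6435 , dq: -0.8490 -0.0328 0.6999 -0.7402 , tip: -0.3162 0.9248 0.8266 , effort: 33.8962 -28.9321 -3.8235 -0.2034
step 6 , q: -0.5598 0.8669 0.3786 -0.6532 , dq: -0.6643 -0.0104 0.4723 -0.5470 , tip: -0.3253 0.9250 0.8192 , effort: 31.0873 -27.4729 -3.5740 0.0040
step 7 , q: -0.5685 0.8669 0.3843 -0.6602 , dq: -0.5069 0.0042 0.2951 -0.3884 , tip: -0.3324 0.9251 0.8136 , effort: 28.5706 -26.1366 -3.3333 0.1717
step 8 , q: -0.5751 0.8670 0.3876 -0.6650 , dq: -0.3731 0.0132 0.1557 -0.2588 , tip: -0.3378 0.9251 0.8095 , effort: 26.3206 -24.9209 -3.1062 0.3095
step 9 , q: -0.5799 0.8673 0.3891 -0.6681 , dq: -0.2596 0.0186 0.0450 -0.1529 , tip: -0.3417 0.9251 0.8067 , effort: 24.3139 -23.8238 -2.8956 0.4243
step 10 , q: -0.5831 0.8676 0.3893 -0.6697 , dq: -0.1619 0.0188 -0.0091 -0.0660 , tip: -0.3444 0.9251 0.8049 , effort: 22.5288 -22.8403 -2.7125 0.5212
step 11 , q: -0.5848 0.8678 0.3891 -0.6702 , dq: -0.0784 0.0145 -0.0143 0.0019 , tip: -0.3460 0.9251 0.8040 , effort: 20.9456 -21.9641 -2.5575 0.6089
step 12 , q: -0.5855 0.8680 0.3888 -0.6699 , dq: -0.0119 0.0075 -0.0167 0.0384 , tip: -0.3468 0.9251 0.8037 , effort: 19.5465 -21.1882 -2.4190 0.7017
step 13 , q: -0.5853 0.8680 0.3886 -0.6691 , dq: 0.0410 0.0004 -0.0199 0.0611 , tip: -0.3468 0.9251 0.8039 , effort: 18.3283 -20.5049 -2.2964 0.7868
step 14 , q: -0.5844 0.8680 0.3883 -0.6681 , dq: 0.0841 -0.0056 -0.0219 0.0782 , tip: -0.3461 0.9251 0.8046 , effort: 131.7674 19.8218 -3.3218 -11.8425
step 15 , q: -0.5684 0.8789 0.3937 -0.6438 , dq: 2.0294 1.4557 0.7077 3.1603 , tip: -0.3406 0.9293 0.8046 , effort: -4.4993 -26.7844 -1.8031 3.2522
step 16 , q: -0.5407 0.8988 0.4016 -0.6005 , dq: 1.6758 1.2046 0.3209 2.6142 , tip: -0.3308 0.9365 0.8041 , effort: -2.6689 -25.8012 -1.6188 3.0423
step 17 , q: -0.5178 0.9152 0.4042 -0.5650 , dq: 1.3747 0.9787 0.0215 2.1240 , tip: -0.3221 0.9420 0.8041 , effort: -1.0428 -24.8099 -1.4781 2.8318
step 18 , q: -0.4991 0.9283 0.4035 -0.5364 , dq: 1.1225 0.7705 -0.0883 1.6921 , tip: -0.3143 0.9460 0.8046 , effort: 0.4167 -23.8514 -1.3917 2.6263
step 19 , q: -0.4839 0.9385 0.4020 -0.5138 , dq: 0.9080 0.5864 -0.1171 1.3162 , tip: -0.3075 0.9489 0.8054 , effort: 1.7334 -22.9471 -1.3299 2.4321
step 20 , q: -0.4716 0.9460 0.4003 -0.4965 , dq: 0.7246 0.4268 -0.1096 0.9927 , tip: -0.3016 0.9510 0.8064 , effort: 117.1105 -84.9938 -25.0174 11.8425
step 21 , q: -0.4541 0.9644 0.2592 -0.4502 , dq: 1.6787 2.0774 -20.4299 4.8572 , tip: -0.2912 0.9498 0.8243 , effort: -16.6995 -10.1467 2.7190 0.8213
step 22 , q: -0.4313 0.9910 -0.0371 -0.4031 , dq: 1.3324 1.4503 -18.0445 1.5696 , tip: -0.2777 0.9425 0.8538 , effort: -12.3418 -11.8050 1.4665 2.1083
step 23 , q: -0.4137 1.0089 -0.2724 -0.3941 , dq: 1.0059 0.9310 -12.9486 -0.1889 , tip: -0.2664 0.9340 0.8745 , effort: -8.4798 -13.1487 0.6714 2.2185
step 24 , q: -0.4006 1.0199 -0.4316 -0.4027 , dq: 0.7310 0.5468 -8.3056 -0.8544 , tip: -0.2565 0.9263 0.8893 , effort: -5.2897 -13.9675 0.2129 1.8089
step 25 , q: -0.3914 1.0260 -0.5305 -0.4172 , dq: 0.5061 0.2693 -4.9860 -1.0218 , tip: -0.2478 0.9198 0.9004 , effort: -2.6753 -14.3808 -0.0426 1.3275
step 26 , q: -0.3851 1.0285 -0.5878 -0.4325 , dq: 0.3243 0.0671 -2.7462 -0.9993 , tip: -0.2403 0.9144 0.9088 , effort: -0.5246 -14.5403 -0.1858 0.9177
step 27 , q: -0.3814 1.0284 -0.6173 -0.4469 , dq: 0.1781 -0.0802 -1.2390 -0.9195 , tip: -0.2338 0.9100 0.9155 , effort: 1.2534 -14.5710 -0.2696 0.6023
step 28 , q: -0.3796 1.0264 -0.6279 -0.4601 , dq: 0.0604 -0.1886 -0.2032 -0.8328 , tip: -0.2282 0.9065 0.9207 , effort: 2.7316 -14.5362 -0.3233 0.3689
step 29 , q: -0.3794 1.0230 -0.6262 -0.4720 , dq: -0.0272 -0.2548 0.3809 -0.7565 , tip: -0.2234 0.9035 0.9250 , effort: 3.9667 -14.4750 -0.3407 0.1970
step 30 , q: -0.3803 1.0189 -0.6175 -0.4828 , dq: -0.0953 -0.2999 0.7718 -0.6889 , tip: -0.2194 0.9011 0.9285 , effort: 5.0038 -14.4223 -0.3522 0.0661
step 31 , q: -0.3821 1.0141 -0.6038 -0.4927 , dq: -0.1500 -0.3318 1.0574 -0.6322 , tip: -0.2162 0.8990 0.9313 , effort: 5.8916 -14.3885 -0.3665 -0.0338
step 32 , q: -0.3847 1.0090 -0.5863 -0.5018 , dq: -0.1935 -0.3531 1.2664 -0.5845 , tip: -0.2136 0.8973 0.9335 , effort: 6.6553 -14.3787 -0.3853 -0.1096
step 33 , q: -0.3879 1.0036 -0.5662 -0.5102 , dq: -0.2276 -0.3661 1.4183 -0.5440 , tip: -0.2115 0.8960 0.9351
final tip position (m): -0.2115 0.8960 0.9351


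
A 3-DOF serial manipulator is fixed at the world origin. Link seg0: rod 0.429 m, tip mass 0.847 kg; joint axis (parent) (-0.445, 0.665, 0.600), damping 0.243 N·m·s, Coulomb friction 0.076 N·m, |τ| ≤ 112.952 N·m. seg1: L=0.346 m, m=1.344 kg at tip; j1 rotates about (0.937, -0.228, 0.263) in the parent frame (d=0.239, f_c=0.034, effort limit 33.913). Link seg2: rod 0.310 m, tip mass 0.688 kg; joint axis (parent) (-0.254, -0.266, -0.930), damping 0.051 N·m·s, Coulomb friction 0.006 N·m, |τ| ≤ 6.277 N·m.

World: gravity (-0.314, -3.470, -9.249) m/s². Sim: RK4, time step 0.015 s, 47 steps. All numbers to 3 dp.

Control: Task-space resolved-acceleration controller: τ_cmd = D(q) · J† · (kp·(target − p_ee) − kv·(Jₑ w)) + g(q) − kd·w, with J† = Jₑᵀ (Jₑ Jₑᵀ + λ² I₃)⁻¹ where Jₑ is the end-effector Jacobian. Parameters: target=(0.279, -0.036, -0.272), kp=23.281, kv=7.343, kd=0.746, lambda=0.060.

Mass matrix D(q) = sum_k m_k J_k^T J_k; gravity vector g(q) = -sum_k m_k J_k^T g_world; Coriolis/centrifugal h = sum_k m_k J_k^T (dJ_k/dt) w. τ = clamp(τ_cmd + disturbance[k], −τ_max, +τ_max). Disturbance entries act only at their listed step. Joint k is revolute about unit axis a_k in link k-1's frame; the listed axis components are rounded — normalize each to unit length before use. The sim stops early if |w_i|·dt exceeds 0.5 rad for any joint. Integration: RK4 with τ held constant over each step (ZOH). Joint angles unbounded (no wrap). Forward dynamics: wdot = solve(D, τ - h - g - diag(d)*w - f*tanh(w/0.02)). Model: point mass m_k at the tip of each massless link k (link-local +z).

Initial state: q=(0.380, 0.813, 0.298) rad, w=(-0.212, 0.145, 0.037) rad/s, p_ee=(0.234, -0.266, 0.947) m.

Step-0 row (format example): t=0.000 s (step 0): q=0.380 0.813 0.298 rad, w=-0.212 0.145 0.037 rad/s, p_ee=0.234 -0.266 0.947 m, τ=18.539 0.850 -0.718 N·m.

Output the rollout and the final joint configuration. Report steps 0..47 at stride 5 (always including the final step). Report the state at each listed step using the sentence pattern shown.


t=0.075 s (step 5): q=0.412 0.905 0.354 rad, w=1.281 3.138 10.963 rad/s, p_ee=0.256 -0.293 0.914 m, τ=12.848 -2.861 -6.277 N·m.
t=0.150 s (step 10): q=0.495 1.080 0.335 rad, w=0.846 1.399 -12.376 rad/s, p_ee=0.326 -0.330 0.835 m, τ=3.246 -5.843 6.277 N·m.
t=0.225 s (step 15): q=0.594 1.279 0.172 rad, w=1.809 3.633 7.538 rad/s, p_ee=0.412 -0.359 0.715 m, τ=6.119 -6.589 -5.457 N·m.
t=0.300 s (step 20): q=0.702 1.490 0.021 rad, w=1.061 2.221 -10.453 rad/s, p_ee=0.486 -0.364 0.572 m, τ=-2.962 -8.352 6.277 N·m.
t=0.375 s (step 25): q=0.817 1.698 -0.075 rad, w=2.018 3.118 7.340 rad/s, p_ee=0.537 -0.346 0.421 m, τ=1.391 -7.962 -5.240 N·m.
t=0.450 s (step 30): q=0.935 1.888 -0.143 rad, w=1.134 2.078 -8.599 rad/s, p_ee=0.560 -0.312 0.277 m, τ=-7.244 -9.033 6.277 N·m.
t=0.525 s (step 35): q=1.056 2.054 -0.178 rad, w=2.043 2.215 6.635 rad/s, p_ee=0.560 -0.270 0.150 m, τ=-1.962 -7.655 -4.732 N·m.
t=0.600 s (step 40): q=1.175 2.192 -0.192 rad, w=1.234 1.543 -5.350 rad/s, p_ee=0.543 -0.229 0.044 m, τ=-8.024 -8.350 4.700 N·m.
t=0.675 s (step 45): q=1.289 2.303 -0.208 rad, w=1.601 1.355 1.974 rad/s, p_ee=0.515 -0.194 -0.042 m, τ=-4.932 -7.003 -1.121 N·m.
t=0.705 s (step 47): q=1.332 2.341 -0.213 rad, w=1.491 1.221 1.107 rad/s, p_ee=0.503 -0.181 -0.071 m.
final q (rad): 1.332 2.341 -0.213


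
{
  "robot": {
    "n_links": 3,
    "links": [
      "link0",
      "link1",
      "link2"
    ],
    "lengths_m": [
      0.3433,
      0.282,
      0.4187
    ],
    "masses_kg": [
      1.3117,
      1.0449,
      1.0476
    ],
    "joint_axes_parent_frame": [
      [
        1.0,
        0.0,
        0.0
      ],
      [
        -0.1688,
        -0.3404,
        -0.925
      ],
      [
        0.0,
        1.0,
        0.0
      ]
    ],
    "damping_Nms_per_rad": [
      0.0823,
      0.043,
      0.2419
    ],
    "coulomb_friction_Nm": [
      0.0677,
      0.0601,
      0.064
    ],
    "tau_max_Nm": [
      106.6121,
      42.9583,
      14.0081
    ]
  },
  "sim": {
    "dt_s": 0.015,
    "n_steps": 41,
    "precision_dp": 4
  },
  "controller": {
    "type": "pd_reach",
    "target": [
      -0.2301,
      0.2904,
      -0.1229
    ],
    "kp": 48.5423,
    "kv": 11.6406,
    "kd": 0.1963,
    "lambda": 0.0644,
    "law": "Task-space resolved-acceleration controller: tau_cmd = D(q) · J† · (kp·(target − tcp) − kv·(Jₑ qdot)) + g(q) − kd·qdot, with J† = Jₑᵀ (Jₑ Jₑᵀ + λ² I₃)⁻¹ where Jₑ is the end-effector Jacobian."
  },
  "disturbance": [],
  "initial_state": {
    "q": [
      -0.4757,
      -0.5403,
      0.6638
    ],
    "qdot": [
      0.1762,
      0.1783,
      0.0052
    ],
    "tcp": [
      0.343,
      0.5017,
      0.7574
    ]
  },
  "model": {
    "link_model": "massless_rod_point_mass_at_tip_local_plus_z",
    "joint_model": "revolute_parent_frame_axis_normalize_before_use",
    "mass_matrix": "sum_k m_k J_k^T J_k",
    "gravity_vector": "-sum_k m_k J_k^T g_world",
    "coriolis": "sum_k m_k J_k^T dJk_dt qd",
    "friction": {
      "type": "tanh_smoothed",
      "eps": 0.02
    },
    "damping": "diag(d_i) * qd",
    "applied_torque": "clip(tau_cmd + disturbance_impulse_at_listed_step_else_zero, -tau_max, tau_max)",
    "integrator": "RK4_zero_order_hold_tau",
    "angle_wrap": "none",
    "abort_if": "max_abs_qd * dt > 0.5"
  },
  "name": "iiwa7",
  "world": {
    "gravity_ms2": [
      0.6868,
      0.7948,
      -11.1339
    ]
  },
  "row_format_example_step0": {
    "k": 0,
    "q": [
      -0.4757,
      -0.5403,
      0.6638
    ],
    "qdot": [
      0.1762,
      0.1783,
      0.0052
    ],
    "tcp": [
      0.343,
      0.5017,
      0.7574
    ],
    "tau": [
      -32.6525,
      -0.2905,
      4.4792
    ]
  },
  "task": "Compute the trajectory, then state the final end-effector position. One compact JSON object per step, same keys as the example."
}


{"k":1,"q":[-0.479,-0.5127,0.676],"qdot":[-0.6048,3.4229,1.5956],"tcp":[0.3431,0.5001,0.7568],"tau":[-29.8907,0.206,2.6237]}
{"k":2,"q":[-0.4933,-0.443,0.7088],"qdot":[-1.3054,5.7861,2.7656],"tcp":[0.3436,0.5001,0.752],"tau":[-29.9261,1.007,1.1299]}
{"k":3,"q":[-0.5181,-0.3415,0.7578],"qdot":[-1.9984,7.6404,3.7539],"tcp":[0.3437,0.5017,0.7434],"tau":[-31.8301,2.011,0.0188]}
{"k":4,"q":[-0.5536,-0.2144,0.8215],"qdot":[-2.7275,9.1781,4.7319],"tcp":[0.3429,0.5044,0.7315],"tau":[-34.0125,3.091,-0.6646]}
{"k":5,"q":[-0.6004,-0.0668,0.9004],"qdot":[-3.5013,10.3694,5.7781],"tcp":[0.3399,0.508,0.7161],"tau":[-33.7398,4.0132,-0.8597]}
{"k":6,"q":[-0.6588,0.0946,0.9953],"qdot":[-4.2796,11.0172,6.8466],"tcp":[0.3337,0.5119,0.6968],"tau":[-28.1593,4.4646,-0.5452]}
{"k":7,"q":[-0.7282,0.26,1.1051],"qdot":[-4.9746,10.9446,7.7698],"tcp":[0.3232,0.5159,0.6731],"tau":[-16.9922,4.2708,0.1762]}
{"k":8,"q":[-0.8067,0.419,1.2263],"qdot":[-5.493,10.2161,8.359],"tcp":[0.3081,0.5198,0.6446],"tau":[-3.2837,3.551,1.0653]}
{"k":9,"q":[-0.8914,0.5639,1.3533],"qdot":[-5.7929,9.13,8.5366],"tcp":[0.2886,0.5236,0.6116],"tau":[9.4311,2.5662,1.8622]}
{"k":10,"q":[-0.979,0.6919,1.4801],"qdot":[-5.8931,8.0016,8.3589],"tcp":[0.2658,0.5271,0.5748],"tau":[19.3894,1.5203,2.4122]}
{"k":11,"q":[-1.067,0.8041,1.6025],"qdot":[-5.8423,7.0167,7.9421],"tcp":[0.241,0.5302,0.5353],"tau":[26.417,0.522,2.6878]}
{"k":12,"q":[-1.1535,0.9031,1.7175],"qdot":[-5.6893,6.2364,7.3949],"tcp":[0.2151,0.5327,0.4944],"tau":[31.0107,-0.3781,2.7379]}
{"k":13,"q":[-1.2372,0.9919,1.8238],"qdot":[-5.4721,5.6533,6.7947],"tcp":[0.1891,0.5342,0.4529],"tau":[33.7773,-1.1584,2.6345]}
{"k":14,"q":[-1.3173,1.0732,1.9211],"qdot":[-5.2167,5.2348,6.1886],"tcp":[0.1635,0.5347,0.4118],"tau":[35.2346,-1.8124,2.4438]}
{"k":15,"q":[-1.3935,1.1494,2.0094],"qdot":[-4.9405,4.944,5.6027],"tcp":[0.1387,0.5341,0.3717],"tau":[35.7764,-2.3428,2.2163]}
{"k":16,"q":[-1.4655,1.2219,2.0892],"qdot":[-4.6547,4.7477,5.0498],"tcp":[0.115,0.5324,0.3329],"tau":[35.6895,-2.758,1.9869]}
{"k":17,"q":[-1.5331,1.292,2.161],"qdot":[-4.3671,4.6181,4.535],"tcp":[0.0924,0.5296,0.2959],"tau":[35.1797,-3.069,1.7777]}
{"k":18,"q":[-1.5965,1.3605,2.2254],"qdot":[-4.0829,4.5324,4.0594],"tcp":[0.0711,0.5258,0.2607],"tau":[34.3932,-3.2881,1.6015]}
{"k":19,"q":[-1.6557,1.428,2.283],"qdot":[-3.8059,4.4722,3.622],"tcp":[0.0511,0.5211,0.2275],"tau":[33.4343,-3.4278,1.4644]}
{"k":20,"q":[-1.7108,1.4947,2.3342],"qdot":[-3.5386,4.4227,3.2209],"tcp":[0.0324,0.5156,0.1964],"tau":[32.3765,-3.5001,1.3679]}
{"k":21,"q":[-1.762,1.5606,2.3798],"qdot":[-3.2826,4.3727,2.854],"tcp":[0.015,0.5094,0.1672],"tau":[31.2711,-3.516,1.3106]}
{"k":22,"q":[-1.8094,1.6257,2.42],"qdot":[-3.0389,4.3138,2.5195],"tcp":[-0.0012,0.5028,0.14],"tau":[30.1537,-3.4856,1.2888]}
{"k":23,"q":[-1.8533,1.6899,2.4555],"qdot":[-2.8079,4.2407,2.2153],"tcp":[-0.0162,0.4957,0.1148],"tau":[29.0476,-3.4184,1.2977]}
{"k":24,"q":[-1.8937,1.7529,2.4866],"qdot":[-2.5893,4.1509,1.9401],"tcp":[-0.0301,0.4884,0.0913],"tau":[27.9676,-3.3227,1.3318]}
{"k":25,"q":[-1.931,1.8144,2.5138],"qdot":[-2.3826,4.0443,1.6924],"tcp":[-0.0428,0.481,0.0697],"tau":[26.9223,-3.2059,1.3857]}
{"k":26,"q":[-1.9653,1.8741,2.5376],"qdot":[-2.1869,3.9225,1.4707],"tcp":[-0.0546,0.4734,0.0497],"tau":[25.9162,-3.0749,1.4539]}
{"k":27,"q":[-1.9968,1.932,2.5581],"qdot":[-2.0013,3.7889,1.2736],"tcp":[-0.0654,0.4658,0.0314],"tau":[24.951,-2.9353,1.5315]}
{"k":28,"q":[-2.0255,1.9878,2.5759],"qdot":[-1.825,3.6472,1.0994],"tcp":[-0.0753,0.4583,0.0145],"tau":[24.027,-2.7919,1.6146]}
{"k":29,"q":[-2.0516,2.0414,2.5912],"qdot":[-1.6571,3.5014,0.9465],"tcp":[-0.0845,0.451,-0.0009],"tau":[23.1439,-2.6488,1.6997]}
{"k":30,"q":[-2.0753,2.0929,2.6044],"qdot":[-1.497,3.3551,0.8129],"tcp":[-0.0929,0.4438,-0.015],"tau":[22.3011,-2.5089,1.784]}
{"k":31,"q":[-2.0966,2.1421,2.6157],"qdot":[-1.3443,3.2112,0.6967],"tcp":[-0.1008,0.4368,-0.0278],"tau":[21.4981,-2.3745,1.8659]}
{"k":32,"q":[-2.1157,2.1893,2.6254],"qdot":[-1.1986,3.0719,0.596],"tcp":[-0.108,0.43,-0.0394],"tau":[20.7348,-2.2471,1.9438]}
{"k":33,"q":[-2.1326,2.2344,2.6337],"qdot":[-1.0598,2.9389,0.5089],"tcp":[-0.1147,0.4235,-0.05],"tau":[20.0107,-2.1276,2.017]}
{"k":34,"q":[-2.1475,2.2775,2.6408],"qdot":[-0.9278,2.8128,0.4337],"tcp":[-0.121,0.4172,-0.0595],"tau":[19.3258,-2.0164,2.0851]}
{"k":35,"q":[-2.1605,2.3188,2.6468],"qdot":[-0.8024,2.6942,0.3687],"tcp":[-0.1268,0.4111,-0.0681],"tau":[18.6799,-1.9137,2.148]}
{"k":36,"q":[-2.1717,2.3584,2.6519],"qdot":[-0.6838,2.5828,0.3124],"tcp":[-0.1323,0.4054,-0.0758],"tau":[18.0725,-1.8194,2.2057]}
{"k":37,"q":[-2.1811,2.3964,2.6562],"qdot":[-0.5717,2.4786,0.2636],"tcp":[-0.1374,0.3999,-0.0827],"tau":[17.5034,-1.7332,2.2586]}
{"k":38,"q":[-2.1889,2.4328,2.6599],"qdot":[-0.4663,2.3811,0.2212],"tcp":[-0.1423,0.3947,-0.0888],"tau":[16.9718,-1.6546,2.3068]}
{"k":39,"q":[-2.1951,2.4679,2.6629],"qdot":[-0.3673,2.2897,0.1842],"tcp":[-0.1468,0.3897,-0.0943],"tau":[16.4769,-1.5833,2.3509]}
{"k":40,"q":[-2.1999,2.5016,2.6654],"qdot":[-0.2746,2.204,0.1518],"tcp":[-0.1511,0.385,-0.0992],"tau":[16.0177,-1.5187,2.3912]}
{"k":41,"q":[-2.2034,2.534,2.6675],"qdot":[-0.1881,2.1234,0.1232],"tcp":[-0.1552,0.3805,-0.1035]}
{"summary": "final tcp position (m): -0.1552 0.3805 -0.1035"}


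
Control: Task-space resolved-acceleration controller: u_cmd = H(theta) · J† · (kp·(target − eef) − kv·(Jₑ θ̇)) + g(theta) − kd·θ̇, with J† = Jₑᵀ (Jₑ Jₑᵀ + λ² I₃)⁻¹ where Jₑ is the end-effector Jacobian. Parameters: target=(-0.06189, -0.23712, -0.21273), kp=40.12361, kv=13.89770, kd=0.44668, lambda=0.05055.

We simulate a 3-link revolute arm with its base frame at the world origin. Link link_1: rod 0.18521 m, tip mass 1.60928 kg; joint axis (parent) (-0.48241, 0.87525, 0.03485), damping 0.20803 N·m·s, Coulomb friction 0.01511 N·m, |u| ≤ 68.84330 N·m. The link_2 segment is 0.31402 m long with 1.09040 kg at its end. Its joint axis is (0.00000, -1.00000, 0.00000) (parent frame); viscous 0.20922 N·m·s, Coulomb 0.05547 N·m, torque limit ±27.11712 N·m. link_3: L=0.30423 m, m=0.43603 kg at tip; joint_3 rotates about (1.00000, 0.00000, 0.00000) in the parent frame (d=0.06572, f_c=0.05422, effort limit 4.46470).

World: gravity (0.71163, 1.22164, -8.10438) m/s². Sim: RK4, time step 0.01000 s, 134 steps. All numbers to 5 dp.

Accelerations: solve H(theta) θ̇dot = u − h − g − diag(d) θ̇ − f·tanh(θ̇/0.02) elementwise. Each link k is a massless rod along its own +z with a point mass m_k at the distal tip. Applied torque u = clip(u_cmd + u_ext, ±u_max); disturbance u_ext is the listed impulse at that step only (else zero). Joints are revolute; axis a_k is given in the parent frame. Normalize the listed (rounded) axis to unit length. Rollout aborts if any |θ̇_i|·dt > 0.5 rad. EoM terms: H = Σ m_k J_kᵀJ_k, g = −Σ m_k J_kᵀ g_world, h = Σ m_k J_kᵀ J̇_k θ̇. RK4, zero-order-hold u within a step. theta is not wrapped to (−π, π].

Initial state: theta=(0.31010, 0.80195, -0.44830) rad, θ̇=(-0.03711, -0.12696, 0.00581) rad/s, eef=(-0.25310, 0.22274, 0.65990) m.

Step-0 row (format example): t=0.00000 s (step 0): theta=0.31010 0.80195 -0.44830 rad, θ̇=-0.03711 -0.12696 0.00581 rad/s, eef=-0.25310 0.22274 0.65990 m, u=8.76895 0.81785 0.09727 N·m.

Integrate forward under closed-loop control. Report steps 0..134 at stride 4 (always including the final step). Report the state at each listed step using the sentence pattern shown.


t=0.04000 s (step 4): theta=0.38906 0.88723 -0.38603 rad, θ̇=3.97506 4.18197 2.83887 rad/s, eef=-0.25490 0.22505 0.65288 m, u=15.77359 -3.74272 -0.48506 N·m.
t=0.08000 s (step 8): theta=0.62894 1.12279 -0.24453 rad, θ̇=7.66230 7.11591 3.61287 rad/s, eef=-0.24613 0.23354 0.62728 m, u=5.00218 -0.96694 0.19560 N·m.
t=0.12000 s (step 12): theta=0.95862 1.41244 -0.13635 rad, θ̇=8.47465 7.07954 1.70085 rad/s, eef=-0.21783 0.24415 0.58622 m, u=-5.42885 3.34669 1.22564 N·m.
t=0.16000 s (step 16): theta=1.29283 1.68150 -0.10149 rad, θ̇=8.19600 6.39314 0.16726 rad/s, eef=-0.18504 0.24973 0.54195 m, u=-7.13312 4.90598 1.40159 N·m.
t=0.20000 s (step 20): theta=1.61469 1.92751 -0.11454 rad, θ̇=7.91703 5.94812 -0.75777 rad/s, eef=-0.15717 0.24529 0.50070 m, u=-6.06081 4.92278 1.18090 N·m.
t=0.24000 s (step 24): theta=1.92872 2.16027 -0.16011 rad, θ̇=7.80791 5.71211 -1.50006 rad/s, eef=-0.13541 0.23060 0.46483 m, u=-4.35063 4.43175 0.98308 N·m.
t=0.28000 s (step 28): theta=2.24199 2.38634 -0.23351 rad, θ̇=7.87632 5.60600 -2.15296 rad/s, eef=-0.11832 0.20800 0.43540 m, u=-2.54242 3.92461 0.84531 N·m.
t=0.32000 s (step 32): theta=2.56141 2.61041 -0.33159 rad, θ̇=8.11178 5.61297 -2.73499 rad/s, eef=-0.10377 0.18009 0.41323 m, u=-0.77370 3.58942 0.74188 N·m.
t=0.36000 s (step 36): theta=2.89298 2.83722 -0.45159 rad, θ̇=8.46710 5.74222 -3.24286 rad/s, eef=-0.08997 0.14942 0.39907 m, u=0.79436 3.41456 0.64476 N·m.
t=0.40000 s (step 40): theta=3.23750 3.07070 -0.58874 rad, θ̇=8.68231 5.91685 -3.55102 rad/s, eef=-0.07580 0.11847 0.39379 m, u=1.50883 3.03904 0.48574 N·m.
t=0.44000 s (step 44): theta=3.57389 3.30483 -0.72654 rad, θ̇=7.85130 5.63945 -3.15907 rad/s, eef=-0.06151 0.08995 0.39815 m, u=-0.10566 1.48659 0.08585 N·m.
t=0.48000 s (step 48): theta=3.83296 3.50049 -0.82346 rad, θ̇=4.72653 3.84717 -1.51023 rad/s, eef=-0.04964 0.06661 0.40964 m, u=-3.25653 -0.96252 -0.58462 N·m.
t=0.52000 s (step 52): theta=3.93421 3.59492 -0.84368 rad, θ̇=0.38152 0.84932 0.36940 rad/s, eef=-0.04503 0.05004 0.41956 m, u=-3.69043 -1.41115 -0.86767 N·m.
t=0.56000 s (step 56): theta=3.88211 3.58052 -0.80905 rad, θ̇=-2.66931 -1.32376 1.18811 rad/s, eef=-0.05151 0.04075 0.42110 m, u=-1.73463 -0.08315 -0.49009 N·m.
t=0.60000 s (step 60): theta=3.74910 3.51091 -0.76166 rad, θ̇=-3.66047 -1.91787 1.05168 rad/s, eef=-0.06793 0.03720 0.41619 m, u=0.63513 1.45700 0.10013 N·m.
t=0.64000 s (step 64): theta=3.61328 3.44390 -0.73318 rad, θ̇=-2.92268 -1.29704 0.31856 rad/s, eef=-0.08991 0.03599 0.40875 m, u=2.35583 2.38941 0.62392 N·m.
t=0.68000 s (step 68): theta=3.52508 3.41315 -0.73589 rad, θ̇=-1.47653 -0.23941 -0.39469 rad/s, eef=-0.11242 0.03320 0.40103 m, u=2.77605 2.34230 0.82862 N·m.
t=0.72000 s (step 72): theta=3.49022 3.42089 -0.75996 rad, θ̇=-0.37533 0.54960 -0.74304 rad/s, eef=-0.13216 0.02673 0.39427 m, u=2.23601 1.70187 0.77064 N·m.
t=0.76000 s (step 76): theta=3.48479 3.45015 -0.79019 rad, θ̇=-0.01452 0.83365 -0.71830 rad/s, eef=-0.14921 0.01739 0.38856 m, u=1.47106 0.94072 0.60532 N·m.
t=0.80000 s (step 80): theta=3.48045 3.48164 -0.81436 rad, θ̇=-0.27424 0.69055 -0.47164 rad/s, eef=-0.16501 0.00670 0.38309 m, u=0.93509 0.35197 0.45593 N·m.
t=0.84000 s (step 84): theta=3.45904 3.50266 -0.82748 rad, θ̇=-0.80971 0.35082 -0.19348 rad/s, eef=-0.18097 -0.00398 0.37662 m, u=0.78456 0.03449 0.39308 N·m.
t=0.88000 s (step 88): theta=3.41633 3.51015 -0.83112 rad, θ̇=-1.29788 0.04400 -0.01161 rad/s, eef=-0.19781 -0.01394 0.36819 m, u=0.93548 -0.08053 0.42334 N·m.
t=0.92000 s (step 92): theta=3.35882 3.50887 -0.83115 rad, θ̇=-1.53726 -0.07665 -0.00262 rad/s, eef=-0.21574 -0.02305 0.35738 m, u=1.21648 -0.17086 0.54168 N·m.
t=0.96000 s (step 96): theta=3.29579 3.50572 -0.83148 rad, θ̇=-1.59182 -0.06518 -0.01500 rad/s, eef=-0.23432 -0.03187 0.34444 m, u=1.42020 -0.32324 0.61565 N·m.
t=1.00000 s (step 100): theta=3.23265 3.50441 -0.83227 rad, θ̇=-1.56015 0.00131 -0.02247 rad/s, eef=-0.25279 -0.04093 0.32991 m, u=1.49554 -0.55449 0.65350 N·m.
t=1.04000 s (step 104): theta=3.17069 3.50541 -0.83293 rad, θ̇=-1.53968 0.04682 -0.01087 rad/s, eef=-0.27073 -0.05027 0.31405 m, u=1.48230 -0.80681 0.67707 N·m.
t=1.08000 s (step 108): theta=3.10917 3.50790 -0.83308 rad, θ̇=-1.53952 0.07601 0.00246 rad/s, eef=-0.28798 -0.05971 0.29684 m, u=1.44205 -1.09236 0.70721 N·m.
t=1.12000 s (step 112): theta=3.04710 3.51115 -0.83260 rad, θ̇=-1.56718 0.08374 0.02198 rad/s, eef=-0.30451 -0.06904 0.27816 m, u=1.40017 -1.39084 0.74256 N·m.
t=1.16000 s (step 116): theta=2.98338 3.51427 -0.83098 rad, θ̇=-1.62135 0.07061 0.06282 rad/s, eef=-0.32019 -0.07811 0.25799 m, u=1.36224 -1.68937 0.76790 N·m.
t=1.20000 s (step 120): theta=2.91710 3.51654 -0.82721 rad, θ̇=-1.69308 0.04230 0.12685 rad/s, eef=-0.33486 -0.08689 0.23644 m, u=1.32380 -1.98430 0.77823 N·m.
t=1.24000 s (step 124): theta=2.84786 3.51754 -0.82070 rad, θ̇=-1.76649 0.00984 0.19774 rad/s, eef=-0.34833 -0.09537 0.21362 m, u=1.28394 -2.27756 0.78366 N·m.
t=1.28000 s (step 128): theta=2.77594 3.51743 -0.81142 rad, θ̇=-1.82559 -0.01290 0.26543 rad/s, eef=-0.36050 -0.10352 0.18965 m, u=1.23851 -2.58674 0.78760 N·m.
t=1.32000 s (step 132): theta=2.70180 3.51643 -0.79937 rad, θ̇=-1.88039 -0.03745 0.33725 rad/s, eef=-0.37123 -0.11135 0.16464 m, u=1.17996 -2.89506 0.78584 N·m.
t=1.34000 s (step 134): theta=2.66390 3.51551 -0.79223 rad, θ̇=-1.90916 -0.05376 0.37557 rad/s, eef=-0.37602 -0.11512 0.15181 m.


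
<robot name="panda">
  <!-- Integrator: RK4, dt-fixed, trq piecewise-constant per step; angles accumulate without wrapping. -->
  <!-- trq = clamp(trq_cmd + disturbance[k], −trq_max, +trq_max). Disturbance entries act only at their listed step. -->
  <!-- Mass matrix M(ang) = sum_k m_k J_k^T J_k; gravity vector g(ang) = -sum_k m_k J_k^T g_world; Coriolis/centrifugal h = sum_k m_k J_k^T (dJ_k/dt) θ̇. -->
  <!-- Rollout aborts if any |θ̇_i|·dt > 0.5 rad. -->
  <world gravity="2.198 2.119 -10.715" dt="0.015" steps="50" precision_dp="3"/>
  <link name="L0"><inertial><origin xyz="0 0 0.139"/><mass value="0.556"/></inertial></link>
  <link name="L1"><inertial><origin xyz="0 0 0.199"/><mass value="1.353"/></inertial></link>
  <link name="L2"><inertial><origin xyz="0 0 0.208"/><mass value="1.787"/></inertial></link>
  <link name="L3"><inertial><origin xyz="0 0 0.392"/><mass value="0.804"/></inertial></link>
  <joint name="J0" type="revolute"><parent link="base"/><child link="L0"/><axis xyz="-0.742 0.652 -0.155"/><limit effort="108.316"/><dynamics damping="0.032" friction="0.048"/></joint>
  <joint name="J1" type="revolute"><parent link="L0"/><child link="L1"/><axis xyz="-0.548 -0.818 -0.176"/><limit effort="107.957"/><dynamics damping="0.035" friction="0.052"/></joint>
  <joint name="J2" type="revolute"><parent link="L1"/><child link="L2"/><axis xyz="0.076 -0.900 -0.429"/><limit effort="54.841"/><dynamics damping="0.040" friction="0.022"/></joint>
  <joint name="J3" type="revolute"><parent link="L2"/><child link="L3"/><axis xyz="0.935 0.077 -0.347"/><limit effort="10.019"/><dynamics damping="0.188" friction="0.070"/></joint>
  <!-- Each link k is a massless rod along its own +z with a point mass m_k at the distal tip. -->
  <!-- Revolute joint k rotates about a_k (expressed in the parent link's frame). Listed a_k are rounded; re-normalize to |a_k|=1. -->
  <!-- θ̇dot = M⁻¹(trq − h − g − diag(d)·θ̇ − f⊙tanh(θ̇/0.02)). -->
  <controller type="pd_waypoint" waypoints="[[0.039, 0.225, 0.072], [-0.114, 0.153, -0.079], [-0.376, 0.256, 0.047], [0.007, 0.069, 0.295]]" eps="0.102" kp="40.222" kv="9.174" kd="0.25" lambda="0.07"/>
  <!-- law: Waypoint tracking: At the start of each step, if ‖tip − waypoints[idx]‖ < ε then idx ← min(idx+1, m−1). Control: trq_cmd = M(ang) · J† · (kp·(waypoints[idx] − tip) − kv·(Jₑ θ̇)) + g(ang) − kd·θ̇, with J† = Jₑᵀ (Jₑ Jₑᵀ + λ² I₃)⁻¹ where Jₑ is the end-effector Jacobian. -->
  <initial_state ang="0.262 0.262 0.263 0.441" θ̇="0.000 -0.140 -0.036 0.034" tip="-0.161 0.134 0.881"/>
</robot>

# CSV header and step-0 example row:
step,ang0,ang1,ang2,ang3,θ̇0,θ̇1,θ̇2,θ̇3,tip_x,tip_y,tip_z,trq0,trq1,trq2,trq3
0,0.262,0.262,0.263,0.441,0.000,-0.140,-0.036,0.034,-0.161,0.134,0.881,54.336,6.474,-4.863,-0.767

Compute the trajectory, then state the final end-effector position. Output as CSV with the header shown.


step,ang0,ang1,ang2,ang3,θ̇0,θ̇1,θ̇2,θ̇3,tip_x,tip_y,tip_z,trq0,trq1,trq2,trq3
1,0.273,0.260,0.272,0.461,1.499,-0.093,1.193,2.591,-0.159,0.134,0.879,46.538,4.992,-4.677,-1.071
2,0.305,0.259,0.297,0.515,2.738,-0.056,2.126,4.535,-0.156,0.136,0.872,36.805,3.222,-4.117,-1.019
3,0.353,0.258,0.334,0.593,3.702,-0.035,2.756,5.858,-0.151,0.139,0.860,25.789,1.448,-3.294,-0.754
4,0.414,0.258,0.378,0.686,4.397,-0.032,3.132,6.597,-0.144,0.146,0.843,14.781,-0.056,-2.376,-0.398
5,0.484,0.257,0.426,0.787,4.860,-0.048,3.328,6.851,-0.136,0.154,0.822,4.872,-1.146,-1.503,-0.045
6,0.559,0.256,0.477,0.889,5.142,-0.072,3.405,6.755,-0.126,0.164,0.797,-3.437,-1.807,-0.738,0.250
7,0.637,0.255,0.528,0.988,5.291,-0.098,3.403,6.440,-0.114,0.176,0.770,-10.097,-2.089,-0.090,0.466
8,0.717,0.253,0.579,1.082,5.347,-0.116,3.344,6.007,-0.101,0.189,0.741,-15.284,-2.064,0.463,0.605
9,0.797,0.252,0.628,1.168,5.338,-0.122,3.238,5.528,-0.088,0.202,0.710,-19.238,-1.804,0.948,0.678
10,0.876,0.250,0.675,1.247,5.283,-0.111,3.091,5.052,-0.073,0.215,0.680,-22.193,-1.371,1.388,0.701
11,0.955,0.249,0.720,1.320,5.196,-0.084,2.909,4.604,-0.059,0.227,0.649,-24.348,-0.820,1.799,0.688
12,1.032,0.248,0.762,1.386,5.086,-0.040,2.698,4.200,-0.044,0.239,0.619,-25.869,-0.197,2.191,0.649
13,1.107,0.247,0.801,1.446,4.960,0.014,2.472,3.841,-0.030,0.250,0.589,-26.888,0.460,2.563,0.596
14,1.181,0.248,0.836,1.501,4.824,0.073,2.245,3.522,-0.015,0.260,0.560,-27.508,1.119,2.914,0.537
15,1.252,0.250,0.868,1.552,4.680,0.143,2.013,3.245,-0.001,0.268,0.532,-27.816,1.766,3.249,0.475
16,1.321,0.253,0.897,1.599,4.532,0.222,1.784,3.005,0.012,0.276,0.505,-27.880,2.382,3.566,0.414
17,1.388,0.256,0.922,1.642,4.382,0.308,1.565,2.794,0.025,0.282,0.479,-27.752,2.960,3.863,0.359
18,1.453,0.262,0.944,1.682,4.233,0.398,1.363,2.604,0.037,0.288,0.454,-27.471,3.491,4.137,0.310
19,1.515,0.268,0.963,1.720,4.086,0.493,1.182,2.431,0.048,0.293,0.430,-27.069,3.977,4.387,0.269
20,1.575,0.277,0.980,1.755,3.942,0.589,1.025,2.271,0.059,0.296,0.407,-26.572,4.420,4.614,0.236
21,1.633,0.286,0.994,1.788,3.804,0.686,0.893,2.118,0.068,0.299,0.385,-25.998,4.824,4.819,0.210
22,1.689,0.297,1.007,1.819,3.672,0.784,0.785,1.973,0.077,0.302,0.364,-25.363,5.198,5.005,0.191
23,1.744,0.310,1.018,1.847,3.546,0.883,0.702,1.833,0.085,0.304,0.344,-24.677,5.548,5.173,0.177
24,1.796,0.324,1.028,1.874,3.428,0.983,0.639,1.698,0.092,0.305,0.324,-23.951,5.884,5.328,0.168
25,1.846,0.339,1.037,1.898,3.318,1.084,0.595,1.568,0.098,0.305,0.306,-23.192,6.214,5.473,0.162
26,1.896,0.356,1.046,1.921,3.216,1.187,0.567,1.442,0.103,0.306,0.289,-22.407,6.546,5.611,0.158
27,1.943,0.375,1.054,1.942,3.123,1.294,0.551,1.321,0.108,0.305,0.272,-21.601,6.887,5.745,0.155
28,1.989,0.395,1.063,1.961,3.039,1.405,0.544,1.205,0.112,0.305,0.256,-20.779,7.243,5.879,0.152
29,2.034,0.417,1.071,1.978,2.963,1.521,0.545,1.093,0.115,0.304,0.241,-19.946,7.620,6.015,0.149
30,2.078,0.441,1.079,1.993,2.898,1.645,0.551,0.987,0.118,0.303,0.227,-19.106,8.021,6.155,0.144
31,2.121,0.466,1.087,2.007,2.842,1.776,0.558,0.885,0.120,0.301,0.214,-18.264,8.448,6.299,0.137
32,2.164,0.494,1.096,2.020,2.797,1.916,0.567,0.788,0.122,0.299,0.201,-17.426,8.902,6.449,0.128
33,2.205,0.524,1.104,2.031,2.761,2.066,0.574,0.695,0.124,0.297,0.189,-16.598,9.380,6.602,0.116
34,2.247,0.556,1.113,2.041,2.737,2.227,0.578,0.606,0.125,0.295,0.178,-15.790,9.877,6.755,0.099
35,2.288,0.591,1.122,2.049,2.723,2.399,0.578,0.521,0.127,0.292,0.167,-15.011,10.380,6.904,0.079
36,2.328,0.628,1.130,2.056,2.720,2.582,0.571,0.439,0.128,0.290,0.157,-14.274,10.870,7.039,0.052
37,2.369,0.669,1.139,2.062,2.726,2.775,0.557,0.361,0.129,0.287,0.148,-13.592,11.320,7.147,0.020
38,2.410,0.712,1.147,2.067,2.739,2.975,0.532,0.288,0.130,0.285,0.139,-12.981,11.688,7.210,-0.020
39,2.452,0.758,1.155,2.071,2.756,3.178,0.494,0.220,0.131,0.282,0.130,-12.450,11.929,7.207,-0.069
40,2.493,0.807,1.162,2.074,2.772,3.376,0.440,0.160,0.132,0.279,0.122,-11.998,11.992,7.115,-0.126
41,2.535,0.859,1.168,2.076,2.780,3.562,0.368,0.110,0.134,0.276,0.115,-11.610,11.838,6.917,-0.192
42,2.576,0.914,1.173,2.077,2.771,3.723,0.274,0.072,0.136,0.274,0.107,-11.251,11.455,6.606,-0.267
43,2.618,0.971,1.176,2.078,2.735,3.849,0.158,0.051,0.137,0.271,0.100,-10.874,10.871,6.196,-0.348
44,2.658,1.029,1.177,2.079,2.664,3.930,0.021,0.049,0.140,0.269,0.094,-10.433,10.151,5.714,-0.432
45,2.698,1.088,1.176,2.080,2.553,3.953,-0.116,0.054,0.142,0.267,0.087,-9.892,9.374,5.191,-0.513
46,2.735,1.147,1.173,2.081,2.398,3.925,-0.266,0.081,0.144,0.265,0.081,-9.257,8.623,4.671,-0.589
47,2.769,1.206,1.168,2.082,2.202,3.849,-0.425,0.126,0.146,0.263,0.076,-8.550,7.958,4.184,-0.658
48,2.801,1.263,1.161,2.085,1.970,3.728,-0.582,0.185,0.148,0.261,0.071,-7.805,7.414,3.747,-0.714
49,2.828,1.317,1.151,2.088,1.713,3.568,-0.726,0.251,0.150,0.260,0.067,-7.060,6.997,3.365,-0.756
50,2.852,1.369,1.139,2.092,1.443,3.376,-0.849,0.315,0.151,0.258,0.064,,,,
# final tip position (m): 0.151 0.258 0.064


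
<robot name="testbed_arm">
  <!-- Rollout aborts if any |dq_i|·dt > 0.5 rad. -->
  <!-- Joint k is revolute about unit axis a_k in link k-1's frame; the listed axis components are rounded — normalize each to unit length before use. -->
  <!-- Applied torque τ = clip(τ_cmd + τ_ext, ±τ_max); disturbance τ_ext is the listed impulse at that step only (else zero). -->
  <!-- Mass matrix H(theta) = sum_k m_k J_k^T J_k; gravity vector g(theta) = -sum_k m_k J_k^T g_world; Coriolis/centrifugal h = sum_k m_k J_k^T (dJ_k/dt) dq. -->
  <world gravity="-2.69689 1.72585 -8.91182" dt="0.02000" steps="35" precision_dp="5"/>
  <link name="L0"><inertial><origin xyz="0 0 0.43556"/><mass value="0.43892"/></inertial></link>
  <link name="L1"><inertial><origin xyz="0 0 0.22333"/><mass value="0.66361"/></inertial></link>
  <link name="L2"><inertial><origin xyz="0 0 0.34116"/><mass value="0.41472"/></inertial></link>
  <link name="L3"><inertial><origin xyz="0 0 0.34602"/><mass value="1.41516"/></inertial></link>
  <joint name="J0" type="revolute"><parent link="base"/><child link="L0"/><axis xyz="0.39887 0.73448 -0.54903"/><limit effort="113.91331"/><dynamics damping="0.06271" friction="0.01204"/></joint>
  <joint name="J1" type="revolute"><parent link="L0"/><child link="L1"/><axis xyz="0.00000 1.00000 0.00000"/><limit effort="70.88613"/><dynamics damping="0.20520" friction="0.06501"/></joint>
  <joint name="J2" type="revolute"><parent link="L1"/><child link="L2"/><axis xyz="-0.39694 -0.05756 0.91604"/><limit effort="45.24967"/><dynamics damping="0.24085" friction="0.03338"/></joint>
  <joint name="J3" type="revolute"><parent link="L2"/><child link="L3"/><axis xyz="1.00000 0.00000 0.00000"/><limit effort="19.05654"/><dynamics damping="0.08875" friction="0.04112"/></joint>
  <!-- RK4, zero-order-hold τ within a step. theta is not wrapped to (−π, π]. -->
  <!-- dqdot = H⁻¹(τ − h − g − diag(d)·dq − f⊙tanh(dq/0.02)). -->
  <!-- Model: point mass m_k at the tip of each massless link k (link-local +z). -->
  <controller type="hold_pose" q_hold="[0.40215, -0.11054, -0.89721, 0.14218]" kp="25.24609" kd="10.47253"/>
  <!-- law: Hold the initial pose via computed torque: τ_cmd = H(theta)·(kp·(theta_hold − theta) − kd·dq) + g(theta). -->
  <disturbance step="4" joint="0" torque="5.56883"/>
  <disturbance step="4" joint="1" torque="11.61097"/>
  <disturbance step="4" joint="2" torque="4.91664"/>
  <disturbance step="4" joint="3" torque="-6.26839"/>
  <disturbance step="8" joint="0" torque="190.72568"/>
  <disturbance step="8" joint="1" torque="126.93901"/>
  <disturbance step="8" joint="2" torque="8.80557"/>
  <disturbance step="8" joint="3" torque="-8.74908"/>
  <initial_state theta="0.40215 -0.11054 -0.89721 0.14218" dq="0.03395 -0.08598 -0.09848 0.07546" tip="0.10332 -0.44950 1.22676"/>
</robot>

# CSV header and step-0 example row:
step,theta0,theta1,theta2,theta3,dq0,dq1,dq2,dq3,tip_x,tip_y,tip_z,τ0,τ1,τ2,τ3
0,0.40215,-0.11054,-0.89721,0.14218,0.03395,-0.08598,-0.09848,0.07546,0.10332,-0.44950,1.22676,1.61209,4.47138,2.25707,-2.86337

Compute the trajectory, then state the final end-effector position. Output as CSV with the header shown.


step,theta0,theta1,theta2,theta3,dq0,dq1,dq2,dq3,tip_x,tip_y,tip_z,τ0,τ1,τ2,τ3
1,0.40277,-0.11211,-0.89854,0.14377,0.02636,-0.06889,-0.04598,0.07754,0.10161,-0.44984,1.22643,1.50335,4.28340,2.18493,-2.78299
2,0.40320,-0.11330,-0.89930,0.14519,0.01723,-0.04944,-0.03165,0.06355,0.10030,-0.45008,1.22618,1.41020,4.12286,2.12481,-2.71454
3,0.40347,-0.11411,-0.89991,0.14628,0.01011,-0.03384,-0.02382,0.04837,0.09931,-0.45024,1.22599,1.33015,3.98610,2.07404,-2.65605
4,0.40359,-0.11463,-0.90053,0.14701,0.00670,-0.02503,-0.00488,0.04112,0.09859,-0.45035,1.22586,6.83002,15.48217,6.94803,-8.87539
5,0.40353,-0.11477,-0.90079,0.14058,0.00413,-0.01993,0.12550,-0.60833,0.10033,-0.44958,1.22663,0.00155,1.26644,0.93625,-1.21060
6,0.40332,-0.11460,-0.89946,0.12973,-0.00982,0.00926,0.09848,-0.44289,0.10396,-0.44812,1.22804,0.13222,1.56581,1.07906,-1.37145
7,0.40304,-0.11422,-0.89805,0.12192,-0.01565,0.02364,0.05079,-0.33913,0.10681,-0.44699,1.22907,0.24376,1.83050,1.20343,-1.51006
8,0.40274,-0.11374,-0.89711,0.11610,-0.01484,0.02548,0.03491,-0.24865,0.10902,-0.44613,1.22983,113.91331,70.88613,10.11397,-10.37815
9,0.45001,-0.16704,-0.78127,0.13423,4.54656,-4.85042,9.08018,0.88350,0.11760,-0.45060,1.22856,-24.32048,-12.85685,-0.01343,-0.14798
10,0.52164,-0.23571,-0.69418,0.11580,2.82888,-2.46665,1.76058,-1.68322,0.13221,-0.46024,1.22442,-20.38220,-10.57009,0.74074,-0.64043
11,0.56905,-0.27499,-0.67724,0.08069,1.95145,-1.53344,0.23295,-1.69435,0.14397,-0.46833,1.22026,-17.14738,-8.55711,1.01359,-0.76842
12,0.60206,-0.30000,-0.67591,0.05134,1.36114,-0.98669,-0.07702,-1.25050,0.15315,-0.47486,1.21646,-14.43660,-6.77449,1.15786,-0.86178
13,0.62491,-0.31593,-0.67668,0.03176,0.92256,-0.60653,-0.10176,-0.79267,0.16007,-0.48003,1.21325,-12.15410,-5.21652,1.25531,-0.97636
14,0.64001,-0.32527,-0.67766,0.02029,0.58539,-0.32700,-0.07647,-0.42078,0.16508,-0.48407,1.21071,-10.23103,-3.87075,1.33234,-1.10653
15,0.64912,-0.32973,-0.67839,0.01516,0.32368,-0.11874,-0.05589,-0.14090,0.16848,-0.48718,1.20881,-8.60689,-2.71543,1.39802,-1.24249
16,0.65359,-0.33059,-0.67906,0.01462,0.12464,0.02886,-0.08229,0.02414,0.17057,-0.48949,1.20749,-7.23238,-1.72355,1.45517,-1.37029
17,0.65479,-0.32927,-0.68085,0.01594,-0.00368,0.10202,-0.09605,0.10628,0.17160,-0.49107,1.20666,-6.06856,-0.85670,1.49955,-1.47502
18,0.65375,-0.32673,-0.68283,0.01866,-0.09926,0.15065,-0.09979,0.16645,0.17177,-0.49200,1.20625,-5.08306,-0.11914,1.53867,-1.56964
19,0.65104,-0.32338,-0.68487,0.02238,-0.17197,0.18443,-0.10131,0.20917,0.17125,-0.49239,1.20617,-4.24433,0.50695,1.57319,-1.65431
20,0.64706,-0.31947,-0.68694,0.02682,-0.22662,0.20717,-0.10137,0.23833,0.17019,-0.49233,1.20635,-3.52961,1.03739,1.60349,-1.72941
21,0.64213,-0.31519,-0.68899,0.03174,-0.26681,0.22151,-0.10017,0.25701,0.16870,-0.49190,1.20674,-2.92011,1.48602,1.62996,-1.79559
22,0.63651,-0.31069,-0.69101,0.03694,-0.29542,0.22945,-0.09794,0.26761,0.16689,-0.49117,1.20728,-2.39995,1.86483,1.65300,-1.85371
23,0.63041,-0.30607,-0.69298,0.04229,-0.31479,0.23258,-0.09491,0.27205,0.16484,-0.49021,1.20795,-1.95574,2.18422,1.67299,-1.90462
24,0.62401,-0.30144,-0.69488,0.04769,-0.32680,0.23210,-0.09130,0.27184,0.16262,-0.48906,1.20869,-1.57612,2.45307,1.69028,-1.94919
25,0.61742,-0.29684,-0.69669,0.05305,-0.33299,0.22896,-0.08729,0.26816,0.16028,-0.48777,1.20950,-1.25150,2.67904,1.70522,-1.98822
26,0.61075,-0.29232,-0.69843,0.05831,-0.33459,0.22391,-0.08303,0.26196,0.15788,-0.48637,1.21034,-0.97373,2.86864,1.71810,-2.02243
27,0.60408,-0.28792,-0.70007,0.06343,-0.33261,0.21750,-0.07867,0.25397,0.15544,-0.48489,1.21120,-0.73590,3.02743,1.72919,-2.05249
28,0.59749,-0.28365,-0.70162,0.06838,-0.32785,0.21019,-0.07429,0.24479,0.15300,-0.48337,1.21207,-0.53216,3.16014,1.73873,-2.07897
29,0.59101,-0.27954,-0.70309,0.07315,-0.32099,0.20230,-0.06998,0.23484,0.15058,-0.48182,1.21294,-0.35751,3.27080,1.74694,-2.10235
30,0.58468,-0.27558,-0.70447,0.07771,-0.31255,0.19410,-0.06581,0.22448,0.14820,-0.48026,1.21379,-0.20772,3.36282,1.75399,-2.12308
31,0.57854,-0.27180,-0.70576,0.08206,-0.30296,0.18578,-0.06182,0.21395,0.14588,-0.47870,1.21462,-0.07917,3.43909,1.76006,-2.14151
32,0.57259,-0.26817,-0.70698,0.08621,-0.29257,0.17748,-0.05804,0.20344,0.14362,-0.47716,1.21543,0.03120,3.50207,1.76528,-2.15796
33,0.56685,-0.26472,-0.70812,0.09015,-0.28166,0.16931,-0.05451,0.19309,0.14143,-0.47565,1.21622,0.12602,3.55384,1.76978,-2.17271
34,0.56134,-0.26142,-0.70919,0.09389,-0.27044,0.16134,-0.05124,0.18299,0.13932,-0.47418,1.21697,0.20752,3.59617,1.77365,-2.18597
35,0.55605,-0.25828,-0.71020,0.09742,-0.25910,0.15363,-0.04825,0.17319,0.13730,-0.47275,1.21770,,,,
# final tip position (m): 0.13730 -0.47275 1.21770
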